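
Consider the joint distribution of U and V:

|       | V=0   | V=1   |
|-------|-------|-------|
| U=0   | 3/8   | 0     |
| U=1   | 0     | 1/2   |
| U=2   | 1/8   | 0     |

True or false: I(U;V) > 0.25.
Marginal P(U) (row sums):
  P(U=0) = 3/8 + 0 = 3/8
  P(U=1) = 0 + 1/2 = 1/2
  P(U=2) = 1/8 + 0 = 1/8
Marginal P(V) (column sums):
  P(V=0) = 3/8 + 0 + 1/8 = 1/2
  P(V=1) = 0 + 1/2 + 0 = 1/2

H(U) = -[(3/8)·log₂(3/8) + (1/2)·log₂(1/2) + (1/8)·log₂(1/8)]
  = 0.5306 + 0.5000 + 0.3750
  = 1.4056 bits
H(V) = -[(1/2)·log₂(1/2) + (1/2)·log₂(1/2)]
  = 0.5000 + 0.5000
  = 1.0000 bits
H(U,V) = -[(3/8)·log₂(3/8) + (1/2)·log₂(1/2) + (1/8)·log₂(1/8)]
  = 0.5306 + 0.5000 + 0.3750
  = 1.4056 bits

I(U;V) = H(U) + H(V) - H(U,V)
  = 1.4056 + 1.0000 - 1.4056
  = 1.0000 bits

True. I(U;V) = 1.0000 bits, which is > 0.25 bits.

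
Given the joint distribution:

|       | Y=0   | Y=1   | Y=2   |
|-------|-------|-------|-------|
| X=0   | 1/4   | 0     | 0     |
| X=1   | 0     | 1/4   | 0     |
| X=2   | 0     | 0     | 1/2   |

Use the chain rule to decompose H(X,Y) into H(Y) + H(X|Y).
By the chain rule: H(X,Y) = H(Y) + H(X|Y)

Marginal P(Y) (column sums):
  P(Y=0) = 1/4 + 0 + 0 = 1/4
  P(Y=1) = 0 + 1/4 + 0 = 1/4
  P(Y=2) = 0 + 0 + 1/2 = 1/2
H(Y) = -[(1/4)·log₂(1/4) + (1/4)·log₂(1/4) + (1/2)·log₂(1/2)]
  = 0.5000 + 0.5000 + 0.5000
  = 1.5000 bits
H(X|Y) = -Σ P(X,Y)·log₂ P(X|Y), where P(X|Y) = P(X,Y) / P(Y)
  (cells with P(X,Y) = 0 contribute 0)
  (X=0,Y=0): P(X|Y) = (1/4)/(1/4) = 1;  -(1/4)·log₂(1) = 0.0000
  (X=1,Y=1): P(X|Y) = (1/4)/(1/4) = 1;  -(1/4)·log₂(1) = 0.0000
  (X=2,Y=2): P(X|Y) = (1/2)/(1/2) = 1;  -(1/2)·log₂(1) = 0.0000
H(X|Y) = 0.0000 + 0.0000 + 0.0000
  = 0.0000 bits

H(X,Y) = H(Y) + H(X|Y) = 1.5000 + 0.0000 = 1.5000 bits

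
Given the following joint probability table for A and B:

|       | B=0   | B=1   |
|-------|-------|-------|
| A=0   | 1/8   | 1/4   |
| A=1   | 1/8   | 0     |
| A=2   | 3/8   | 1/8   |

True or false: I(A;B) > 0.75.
Marginal P(A) (row sums):
  P(A=0) = 1/8 + 1/4 = 3/8
  P(A=1) = 1/8 + 0 = 1/8
  P(A=2) = 3/8 + 1/8 = 1/2
Marginal P(B) (column sums):
  P(B=0) = 1/8 + 1/8 + 3/8 = 5/8
  P(B=1) = 1/4 + 0 + 1/8 = 3/8

H(A) = -[(3/8)·log₂(3/8) + (1/8)·log₂(1/8) + (1/2)·log₂(1/2)]
  = 0.5306 + 0.3750 + 0.5000
  = 1.4056 bits
H(B) = -[(5/8)·log₂(5/8) + (3/8)·log₂(3/8)]
  = 0.4238 + 0.5306
  = 0.9544 bits
H(A,B) = -[(1/8)·log₂(1/8) + (1/4)·log₂(1/4) + (1/8)·log₂(1/8) + (3/8)·log₂(3/8) + (1/8)·log₂(1/8)]
  = 0.3750 + 0.5000 + 0.3750 + 0.5306 + 0.3750
  = 2.1556 bits

I(A;B) = H(A) + H(B) - H(A,B)
  = 1.4056 + 0.9544 - 2.1556
  = 0.2044 bits

False. I(A;B) = 0.2044 bits, which is ≤ 0.75 bits.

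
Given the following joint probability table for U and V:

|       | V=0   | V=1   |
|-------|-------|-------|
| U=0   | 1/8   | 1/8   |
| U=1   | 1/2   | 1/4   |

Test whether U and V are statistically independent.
Marginal P(U) (row sums):
  P(U=0) = 1/8 + 1/8 = 1/4
  P(U=1) = 1/2 + 1/4 = 3/4
Marginal P(V) (column sums):
  P(V=0) = 1/8 + 1/2 = 5/8
  P(V=1) = 1/8 + 1/4 = 3/8

U and V are independent iff P(U=i,V=j) = P(U=i)·P(V=j) for every cell.
  P(U=0)·P(V=0) = 1/4 × 5/8 = 5/32, but P(U=0,V=0) = 1/8 ✗

No, U and V are not independent. Quantitatively, I(U;V) > 0:

H(U) = -[(1/4)·log₂(1/4) + (3/4)·log₂(3/4)]
  = 0.5000 + 0.3113
  = 0.8113 bits
H(V) = -[(5/8)·log₂(5/8) + (3/8)·log₂(3/8)]
  = 0.4238 + 0.5306
  = 0.9544 bits
H(U,V) = -[(1/8)·log₂(1/8) + (1/8)·log₂(1/8) + (1/2)·log₂(1/2) + (1/4)·log₂(1/4)]
  = 0.3750 + 0.3750 + 0.5000 + 0.5000
  = 1.7500 bits
I(U;V) = H(U) + H(V) - H(U,V) = 0.8113 + 0.9544 - 1.7500 = 0.0157 bits > 0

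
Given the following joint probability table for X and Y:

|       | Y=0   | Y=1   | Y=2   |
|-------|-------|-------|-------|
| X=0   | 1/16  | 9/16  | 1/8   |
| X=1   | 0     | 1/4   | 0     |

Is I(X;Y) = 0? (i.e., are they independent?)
Marginal P(X) (row sums):
  P(X=0) = 1/16 + 9/16 + 1/8 = 3/4
  P(X=1) = 0 + 1/4 + 0 = 1/4
Marginal P(Y) (column sums):
  P(Y=0) = 1/16 + 0 = 1/16
  P(Y=1) = 9/16 + 1/4 = 13/16
  P(Y=2) = 1/8 + 0 = 1/8

X and Y are independent iff P(X=i,Y=j) = P(X=i)·P(Y=j) for every cell.
  P(X=0)·P(Y=0) = 3/4 × 1/16 = 3/64, but P(X=0,Y=0) = 1/16 ✗

No, X and Y are not independent. Quantitatively, I(X;Y) > 0:

H(X) = -[(3/4)·log₂(3/4) + (1/4)·log₂(1/4)]
  = 0.3113 + 0.5000
  = 0.8113 bits
H(Y) = -[(1/16)·log₂(1/16) + (13/16)·log₂(13/16) + (1/8)·log₂(1/8)]
  = 0.2500 + 0.2434 + 0.3750
  = 0.8684 bits
H(X,Y) = -[(1/16)·log₂(1/16) + (9/16)·log₂(9/16) + (1/8)·log₂(1/8) + (1/4)·log₂(1/4)]
  = 0.2500 + 0.4669 + 0.3750 + 0.5000
  = 1.5919 bits
I(X;Y) = H(X) + H(Y) - H(X,Y) = 0.8113 + 0.8684 - 1.5919 = 0.0878 bits > 0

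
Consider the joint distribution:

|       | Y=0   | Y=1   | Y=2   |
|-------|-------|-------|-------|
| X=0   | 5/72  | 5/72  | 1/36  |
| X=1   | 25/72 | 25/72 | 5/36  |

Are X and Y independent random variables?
Marginal P(X) (row sums):
  P(X=0) = 5/72 + 5/72 + 1/36 = 1/6
  P(X=1) = 25/72 + 25/72 + 5/36 = 5/6
Marginal P(Y) (column sums):
  P(Y=0) = 5/72 + 25/72 = 5/12
  P(Y=1) = 5/72 + 25/72 = 5/12
  P(Y=2) = 1/36 + 5/36 = 1/6

X and Y are independent iff P(X=i,Y=j) = P(X=i)·P(Y=j) for every cell.
  P(X=0)·P(Y=0) = 1/6 × 5/12 = 5/72 = P(X=0,Y=0) ✓
  P(X=0)·P(Y=1) = 1/6 × 5/12 = 5/72 = P(X=0,Y=1) ✓
  P(X=0)·P(Y=2) = 1/6 × 1/6 = 1/36 = P(X=0,Y=2) ✓
  P(X=1)·P(Y=0) = 5/6 × 5/12 = 25/72 = P(X=1,Y=0) ✓
  P(X=1)·P(Y=1) = 5/6 × 5/12 = 25/72 = P(X=1,Y=1) ✓
  P(X=1)·P(Y=2) = 5/6 × 1/6 = 5/36 = P(X=1,Y=2) ✓

Yes, X and Y are independent: every cell factors, so I(X;Y) = 0 bits.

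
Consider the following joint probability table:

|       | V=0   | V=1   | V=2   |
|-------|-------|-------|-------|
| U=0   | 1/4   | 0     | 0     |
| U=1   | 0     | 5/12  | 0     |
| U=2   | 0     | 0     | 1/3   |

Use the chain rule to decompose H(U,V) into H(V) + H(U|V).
By the chain rule: H(U,V) = H(V) + H(U|V)

Marginal P(V) (column sums):
  P(V=0) = 1/4 + 0 + 0 = 1/4
  P(V=1) = 0 + 5/12 + 0 = 5/12
  P(V=2) = 0 + 0 + 1/3 = 1/3
H(V) = -[(1/4)·log₂(1/4) + (5/12)·log₂(5/12) + (1/3)·log₂(1/3)]
  = 0.5000 + 0.5263 + 0.5283
  = 1.5546 bits
H(U|V) = -Σ P(U,V)·log₂ P(U|V), where P(U|V) = P(U,V) / P(V)
  (cells with P(U,V) = 0 contribute 0)
  (U=0,V=0): P(U|V) = (1/4)/(1/4) = 1;  -(1/4)·log₂(1) = 0.0000
  (U=1,V=1): P(U|V) = (5/12)/(5/12) = 1;  -(5/12)·log₂(1) = 0.0000
  (U=2,V=2): P(U|V) = (1/3)/(1/3) = 1;  -(1/3)·log₂(1) = 0.0000
H(U|V) = 0.0000 + 0.0000 + 0.0000
  = 0.0000 bits

H(U,V) = H(V) + H(U|V) = 1.5546 + 0.0000 = 1.5546 bits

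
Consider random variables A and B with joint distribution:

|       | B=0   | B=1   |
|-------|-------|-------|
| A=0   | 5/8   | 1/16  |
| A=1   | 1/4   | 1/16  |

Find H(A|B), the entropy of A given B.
Marginal P(B) (column sums):
  P(B=0) = 5/8 + 1/4 = 7/8
  P(B=1) = 1/16 + 1/16 = 1/8

H(A|B) = -Σ P(A,B)·log₂ P(A|B), where P(A|B) = P(A,B) / P(B)
  (A=0,B=0): P(A|B) = (5/8)/(7/8) = 5/7;  -(5/8)·log₂(5/7) = 0.3034
  (A=0,B=1): P(A|B) = (1/16)/(1/8) = 1/2;  -(1/16)·log₂(1/2) = 0.0625
  (A=1,B=0): P(A|B) = (1/4)/(7/8) = 2/7;  -(1/4)·log₂(2/7) = 0.4518
  (A=1,B=1): P(A|B) = (1/16)/(1/8) = 1/2;  -(1/16)·log₂(1/2) = 0.0625
H(A|B) = 0.3034 + 0.0625 + 0.4518 + 0.0625
  = 0.8802 bits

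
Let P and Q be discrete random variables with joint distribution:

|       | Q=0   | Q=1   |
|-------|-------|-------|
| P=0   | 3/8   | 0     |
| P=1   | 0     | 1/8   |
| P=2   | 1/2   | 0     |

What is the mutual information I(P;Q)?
Marginal P(P) (row sums):
  P(P=0) = 3/8 + 0 = 3/8
  P(P=1) = 0 + 1/8 = 1/8
  P(P=2) = 1/2 + 0 = 1/2
Marginal P(Q) (column sums):
  P(Q=0) = 3/8 + 0 + 1/2 = 7/8
  P(Q=1) = 0 + 1/8 + 0 = 1/8

H(P) = -[(3/8)·log₂(3/8) + (1/8)·log₂(1/8) + (1/2)·log₂(1/2)]
  = 0.5306 + 0.3750 + 0.5000
  = 1.4056 bits
H(Q) = -[(7/8)·log₂(7/8) + (1/8)·log₂(1/8)]
  = 0.1686 + 0.3750
  = 0.5436 bits
H(P,Q) = -[(3/8)·log₂(3/8) + (1/8)·log₂(1/8) + (1/2)·log₂(1/2)]
  = 0.5306 + 0.3750 + 0.5000
  = 1.4056 bits

I(P;Q) = H(P) + H(Q) - H(P,Q)
  = 1.4056 + 0.5436 - 1.4056
  = 0.5436 bits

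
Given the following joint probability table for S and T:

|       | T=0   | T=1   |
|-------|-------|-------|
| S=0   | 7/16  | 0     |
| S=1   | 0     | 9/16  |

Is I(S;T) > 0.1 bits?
Marginal P(S) (row sums):
  P(S=0) = 7/16 + 0 = 7/16
  P(S=1) = 0 + 9/16 = 9/16
Marginal P(T) (column sums):
  P(T=0) = 7/16 + 0 = 7/16
  P(T=1) = 0 + 9/16 = 9/16

H(S) = -[(7/16)·log₂(7/16) + (9/16)·log₂(9/16)]
  = 0.5218 + 0.4669
  = 0.9887 bits
H(T) = -[(7/16)·log₂(7/16) + (9/16)·log₂(9/16)]
  = 0.5218 + 0.4669
  = 0.9887 bits
H(S,T) = -[(7/16)·log₂(7/16) + (9/16)·log₂(9/16)]
  = 0.5218 + 0.4669
  = 0.9887 bits

I(S;T) = H(S) + H(T) - H(S,T)
  = 0.9887 + 0.9887 - 0.9887
  = 0.9887 bits

Yes. I(S;T) = 0.9887 bits, which is > 0.1 bits.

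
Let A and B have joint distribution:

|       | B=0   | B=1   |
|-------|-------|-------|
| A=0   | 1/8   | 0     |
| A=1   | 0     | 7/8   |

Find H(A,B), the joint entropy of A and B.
H(A,B) = -Σ P(A,B) log₂ P(A,B), summed over the non-zero cells:
H(A,B) = -[(1/8)·log₂(1/8) + (7/8)·log₂(7/8)]
  = 0.3750 + 0.1686
  = 0.5436 bits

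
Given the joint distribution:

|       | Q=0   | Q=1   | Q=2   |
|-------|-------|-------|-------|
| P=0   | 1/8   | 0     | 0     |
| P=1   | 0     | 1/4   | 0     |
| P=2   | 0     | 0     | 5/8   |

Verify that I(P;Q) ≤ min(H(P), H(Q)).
Marginal P(P) (row sums):
  P(P=0) = 1/8 + 0 + 0 = 1/8
  P(P=1) = 0 + 1/4 + 0 = 1/4
  P(P=2) = 0 + 0 + 5/8 = 5/8
Marginal P(Q) (column sums):
  P(Q=0) = 1/8 + 0 + 0 = 1/8
  P(Q=1) = 0 + 1/4 + 0 = 1/4
  P(Q=2) = 0 + 0 + 5/8 = 5/8

H(P) = -[(1/8)·log₂(1/8) + (1/4)·log₂(1/4) + (5/8)·log₂(5/8)]
  = 0.3750 + 0.5000 + 0.4238
  = 1.2988 bits
H(Q) = -[(1/8)·log₂(1/8) + (1/4)·log₂(1/4) + (5/8)·log₂(5/8)]
  = 0.3750 + 0.5000 + 0.4238
  = 1.2988 bits
H(P,Q) = -[(1/8)·log₂(1/8) + (1/4)·log₂(1/4) + (5/8)·log₂(5/8)]
  = 0.3750 + 0.5000 + 0.4238
  = 1.2988 bits

I(P;Q) = H(P) + H(Q) - H(P,Q)
  = 1.2988 + 1.2988 - 1.2988
  = 1.2988 bits

min(H(P), H(Q)) = min(1.2988, 1.2988) = 1.2988 bits
Since 1.2988 ≤ 1.2988, the bound is satisfied ✓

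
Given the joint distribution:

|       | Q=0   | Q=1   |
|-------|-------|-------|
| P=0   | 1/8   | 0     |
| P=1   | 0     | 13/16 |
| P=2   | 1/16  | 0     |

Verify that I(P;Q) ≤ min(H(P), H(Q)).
Marginal P(P) (row sums):
  P(P=0) = 1/8 + 0 = 1/8
  P(P=1) = 0 + 13/16 = 13/16
  P(P=2) = 1/16 + 0 = 1/16
Marginal P(Q) (column sums):
  P(Q=0) = 1/8 + 0 + 1/16 = 3/16
  P(Q=1) = 0 + 13/16 + 0 = 13/16

H(P) = -[(1/8)·log₂(1/8) + (13/16)·log₂(13/16) + (1/16)·log₂(1/16)]
  = 0.3750 + 0.2434 + 0.2500
  = 0.8684 bits
H(Q) = -[(3/16)·log₂(3/16) + (13/16)·log₂(13/16)]
  = 0.4528 + 0.2434
  = 0.6962 bits
H(P,Q) = -[(1/8)·log₂(1/8) + (13/16)·log₂(13/16) + (1/16)·log₂(1/16)]
  = 0.3750 + 0.2434 + 0.2500
  = 0.8684 bits

I(P;Q) = H(P) + H(Q) - H(P,Q)
  = 0.8684 + 0.6962 - 0.8684
  = 0.6962 bits

min(H(P), H(Q)) = min(0.8684, 0.6962) = 0.6962 bits
Since 0.6962 ≤ 0.6962, the bound is satisfied ✓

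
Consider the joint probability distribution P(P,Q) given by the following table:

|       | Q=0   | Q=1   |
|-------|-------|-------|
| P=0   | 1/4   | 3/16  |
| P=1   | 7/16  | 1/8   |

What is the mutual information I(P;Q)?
Marginal P(P) (row sums):
  P(P=0) = 1/4 + 3/16 = 7/16
  P(P=1) = 7/16 + 1/8 = 9/16
Marginal P(Q) (column sums):
  P(Q=0) = 1/4 + 7/16 = 11/16
  P(Q=1) = 3/16 + 1/8 = 5/16

H(P) = -[(7/16)·log₂(7/16) + (9/16)·log₂(9/16)]
  = 0.5218 + 0.4669
  = 0.9887 bits
H(Q) = -[(11/16)·log₂(11/16) + (5/16)·log₂(5/16)]
  = 0.3716 + 0.5244
  = 0.8960 bits
H(P,Q) = -[(1/4)·log₂(1/4) + (3/16)·log₂(3/16) + (7/16)·log₂(7/16) + (1/8)·log₂(1/8)]
  = 0.5000 + 0.4528 + 0.5218 + 0.3750
  = 1.8496 bits

I(P;Q) = H(P) + H(Q) - H(P,Q)
  = 0.9887 + 0.8960 - 1.8496
  = 0.0351 bits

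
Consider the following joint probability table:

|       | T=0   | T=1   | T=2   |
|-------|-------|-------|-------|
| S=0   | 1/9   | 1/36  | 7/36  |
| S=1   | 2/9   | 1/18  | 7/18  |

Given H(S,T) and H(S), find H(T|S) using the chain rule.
From the chain rule: H(S,T) = H(S) + H(T|S)
Therefore: H(T|S) = H(S,T) - H(S)

H(S,T) = -[(1/9)·log₂(1/9) + (1/36)·log₂(1/36) + (7/36)·log₂(7/36) + (2/9)·log₂(2/9) + (1/18)·log₂(1/18) + (7/18)·log₂(7/18)]
  = 0.3522 + 0.1436 + 0.4594 + 0.4822 + 0.2317 + 0.5299
  = 2.1990 bits
Marginal P(S) (row sums):
  P(S=0) = 1/9 + 1/36 + 7/36 = 1/3
  P(S=1) = 2/9 + 1/18 + 7/18 = 2/3
H(S) = -[(1/3)·log₂(1/3) + (2/3)·log₂(2/3)]
  = 0.5283 + 0.3900
  = 0.9183 bits

H(T|S) = 2.1990 - 0.9183 = 1.2807 bits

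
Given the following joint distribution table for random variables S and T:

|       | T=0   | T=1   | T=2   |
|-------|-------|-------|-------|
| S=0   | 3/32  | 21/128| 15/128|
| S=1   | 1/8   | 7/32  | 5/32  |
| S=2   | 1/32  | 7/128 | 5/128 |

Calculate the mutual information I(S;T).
Marginal P(S) (row sums):
  P(S=0) = 3/32 + 21/128 + 15/128 = 3/8
  P(S=1) = 1/8 + 7/32 + 5/32 = 1/2
  P(S=2) = 1/32 + 7/128 + 5/128 = 1/8
Marginal P(T) (column sums):
  P(T=0) = 3/32 + 1/8 + 1/32 = 1/4
  P(T=1) = 21/128 + 7/32 + 7/128 = 7/16
  P(T=2) = 15/128 + 5/32 + 5/128 = 5/16

H(S) = -[(3/8)·log₂(3/8) + (1/2)·log₂(1/2) + (1/8)·log₂(1/8)]
  = 0.5306 + 0.5000 + 0.3750
  = 1.4056 bits
H(T) = -[(1/4)·log₂(1/4) + (7/16)·log₂(7/16) + (5/16)·log₂(5/16)]
  = 0.5000 + 0.5218 + 0.5244
  = 1.5462 bits
H(S,T) = -[(3/32)·log₂(3/32) + (21/128)·log₂(21/128) + (15/128)·log₂(15/128) + (1/8)·log₂(1/8) + (7/32)·log₂(7/32) + (5/32)·log₂(5/32) + (1/32)·log₂(1/32) + (7/128)·log₂(7/128) + (5/128)·log₂(5/128)]
  = 0.3202 + 0.4278 + 0.3625 + 0.3750 + 0.4796 + 0.4184 + 0.1563 + 0.2293 + 0.1827
  = 2.9518 bits

I(S;T) = H(S) + H(T) - H(S,T)
  = 1.4056 + 1.5462 - 2.9518
  = 0.0000 bits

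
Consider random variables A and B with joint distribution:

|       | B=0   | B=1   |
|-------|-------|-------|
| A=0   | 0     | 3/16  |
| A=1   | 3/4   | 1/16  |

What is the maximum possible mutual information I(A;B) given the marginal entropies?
The upper bound on mutual information is I(A;B) ≤ min(H(A), H(B)).

Marginal P(A) (row sums):
  P(A=0) = 0 + 3/16 = 3/16
  P(A=1) = 3/4 + 1/16 = 13/16
Marginal P(B) (column sums):
  P(B=0) = 0 + 3/4 = 3/4
  P(B=1) = 3/16 + 1/16 = 1/4

H(A) = -[(3/16)·log₂(3/16) + (13/16)·log₂(13/16)]
  = 0.4528 + 0.2434
  = 0.6962 bits
H(B) = -[(3/4)·log₂(3/4) + (1/4)·log₂(1/4)]
  = 0.3113 + 0.5000
  = 0.8113 bits

Maximum possible I(A;B) = min(0.6962, 0.8113) = 0.6962 bits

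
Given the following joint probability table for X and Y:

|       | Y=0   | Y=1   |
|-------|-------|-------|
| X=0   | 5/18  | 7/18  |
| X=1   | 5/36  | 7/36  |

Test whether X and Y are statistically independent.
Marginal P(X) (row sums):
  P(X=0) = 5/18 + 7/18 = 2/3
  P(X=1) = 5/36 + 7/36 = 1/3
Marginal P(Y) (column sums):
  P(Y=0) = 5/18 + 5/36 = 5/12
  P(Y=1) = 7/18 + 7/36 = 7/12

X and Y are independent iff P(X=i,Y=j) = P(X=i)·P(Y=j) for every cell.
  P(X=0)·P(Y=0) = 2/3 × 5/12 = 5/18 = P(X=0,Y=0) ✓
  P(X=0)·P(Y=1) = 2/3 × 7/12 = 7/18 = P(X=0,Y=1) ✓
  P(X=1)·P(Y=0) = 1/3 × 5/12 = 5/36 = P(X=1,Y=0) ✓
  P(X=1)·P(Y=1) = 1/3 × 7/12 = 7/36 = P(X=1,Y=1) ✓

Yes, X and Y are independent: every cell factors, so I(X;Y) = 0 bits.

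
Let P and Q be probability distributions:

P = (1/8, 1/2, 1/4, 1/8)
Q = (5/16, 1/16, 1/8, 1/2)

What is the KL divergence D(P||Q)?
D(P||Q) = Σ P(i) log₂(P(i)/Q(i))
  i=0: (1/8) × log₂((1/8)/(5/16)) = (1/8) × log₂(2/5) = -0.1652
  i=1: (1/2) × log₂((1/2)/(1/16)) = (1/2) × log₂(8) = 1.5000
  i=2: (1/4) × log₂((1/4)/(1/8)) = (1/4) × log₂(2) = 0.2500
  i=3: (1/8) × log₂((1/8)/(1/2)) = (1/8) × log₂(1/4) = -0.2500
D(P||Q) = -0.1652 + 1.5000 + 0.2500 - 0.2500
  = 1.3348 bits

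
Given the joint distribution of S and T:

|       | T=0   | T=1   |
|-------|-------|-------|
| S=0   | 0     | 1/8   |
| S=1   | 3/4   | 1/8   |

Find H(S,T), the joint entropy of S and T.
H(S,T) = -Σ P(S,T) log₂ P(S,T), summed over the non-zero cells:
H(S,T) = -[(1/8)·log₂(1/8) + (3/4)·log₂(3/4) + (1/8)·log₂(1/8)]
  = 0.3750 + 0.3113 + 0.3750
  = 1.0613 bits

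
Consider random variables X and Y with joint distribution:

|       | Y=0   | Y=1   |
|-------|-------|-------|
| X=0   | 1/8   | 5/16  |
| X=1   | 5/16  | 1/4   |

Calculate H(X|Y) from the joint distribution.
Marginal P(Y) (column sums):
  P(Y=0) = 1/8 + 5/16 = 7/16
  P(Y=1) = 5/16 + 1/4 = 9/16

H(X|Y) = -Σ P(X,Y)·log₂ P(X|Y), where P(X|Y) = P(X,Y) / P(Y)
  (X=0,Y=0): P(X|Y) = (1/8)/(7/16) = 2/7;  -(1/8)·log₂(2/7) = 0.2259
  (X=0,Y=1): P(X|Y) = (5/16)/(9/16) = 5/9;  -(5/16)·log₂(5/9) = 0.2650
  (X=1,Y=0): P(X|Y) = (5/16)/(7/16) = 5/7;  -(5/16)·log₂(5/7) = 0.1517
  (X=1,Y=1): P(X|Y) = (1/4)/(9/16) = 4/9;  -(1/4)·log₂(4/9) = 0.2925
H(X|Y) = 0.2259 + 0.2650 + 0.1517 + 0.2925
  = 0.9351 bits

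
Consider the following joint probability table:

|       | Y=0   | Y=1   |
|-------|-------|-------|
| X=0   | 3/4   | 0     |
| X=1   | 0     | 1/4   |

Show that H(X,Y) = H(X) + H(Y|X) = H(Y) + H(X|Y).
Marginal P(X) (row sums):
  P(X=0) = 3/4 + 0 = 3/4
  P(X=1) = 0 + 1/4 = 1/4
Marginal P(Y) (column sums):
  P(Y=0) = 3/4 + 0 = 3/4
  P(Y=1) = 0 + 1/4 = 1/4

Decomposition 1: H(X) + H(Y|X)
H(X) = -[(3/4)·log₂(3/4) + (1/4)·log₂(1/4)]
  = 0.3113 + 0.5000
  = 0.8113 bits
H(Y|X) = -Σ P(X,Y)·log₂ P(Y|X), where P(Y|X) = P(X,Y) / P(X)
  (cells with P(X,Y) = 0 contribute 0)
  (X=0,Y=0): P(Y|X) = (3/4)/(3/4) = 1;  -(3/4)·log₂(1) = 0.0000
  (X=1,Y=1): P(Y|X) = (1/4)/(1/4) = 1;  -(1/4)·log₂(1) = 0.0000
H(Y|X) = 0.0000 + 0.0000
  = 0.0000 bits
H(X) + H(Y|X) = 0.8113 + 0.0000 = 0.8113 bits

Decomposition 2: H(Y) + H(X|Y)
H(Y) = -[(3/4)·log₂(3/4) + (1/4)·log₂(1/4)]
  = 0.3113 + 0.5000
  = 0.8113 bits
H(X|Y) = -Σ P(X,Y)·log₂ P(X|Y), where P(X|Y) = P(X,Y) / P(Y)
  (cells with P(X,Y) = 0 contribute 0)
  (X=0,Y=0): P(X|Y) = (3/4)/(3/4) = 1;  -(3/4)·log₂(1) = 0.0000
  (X=1,Y=1): P(X|Y) = (1/4)/(1/4) = 1;  -(1/4)·log₂(1) = 0.0000
H(X|Y) = 0.0000 + 0.0000
  = 0.0000 bits
H(Y) + H(X|Y) = 0.8113 + 0.0000 = 0.8113 bits

Direct computation of the joint entropy:
H(X,Y) = -[(3/4)·log₂(3/4) + (1/4)·log₂(1/4)]
  = 0.3113 + 0.5000
  = 0.8113 bits

All three agree: H(X,Y) = 0.8113 bits ✓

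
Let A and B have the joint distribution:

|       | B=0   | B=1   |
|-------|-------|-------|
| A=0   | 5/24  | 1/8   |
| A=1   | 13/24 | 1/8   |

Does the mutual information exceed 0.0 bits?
Marginal P(A) (row sums):
  P(A=0) = 5/24 + 1/8 = 1/3
  P(A=1) = 13/24 + 1/8 = 2/3
Marginal P(B) (column sums):
  P(B=0) = 5/24 + 13/24 = 3/4
  P(B=1) = 1/8 + 1/8 = 1/4

H(A) = -[(1/3)·log₂(1/3) + (2/3)·log₂(2/3)]
  = 0.5283 + 0.3900
  = 0.9183 bits
H(B) = -[(3/4)·log₂(3/4) + (1/4)·log₂(1/4)]
  = 0.3113 + 0.5000
  = 0.8113 bits
H(A,B) = -[(5/24)·log₂(5/24) + (1/8)·log₂(1/8) + (13/24)·log₂(13/24) + (1/8)·log₂(1/8)]
  = 0.4715 + 0.3750 + 0.4791 + 0.3750
  = 1.7006 bits

I(A;B) = H(A) + H(B) - H(A,B)
  = 0.9183 + 0.8113 - 1.7006
  = 0.0290 bits

Yes. I(A;B) = 0.0290 bits, which is > 0.0 bits.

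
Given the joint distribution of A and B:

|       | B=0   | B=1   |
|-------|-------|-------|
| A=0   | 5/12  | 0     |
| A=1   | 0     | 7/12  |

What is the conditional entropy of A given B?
Marginal P(B) (column sums):
  P(B=0) = 5/12 + 0 = 5/12
  P(B=1) = 0 + 7/12 = 7/12

H(A|B) = -Σ P(A,B)·log₂ P(A|B), where P(A|B) = P(A,B) / P(B)
  (cells with P(A,B) = 0 contribute 0)
  (A=0,B=0): P(A|B) = (5/12)/(5/12) = 1;  -(5/12)·log₂(1) = 0.0000
  (A=1,B=1): P(A|B) = (7/12)/(7/12) = 1;  -(7/12)·log₂(1) = 0.0000
H(A|B) = 0.0000 + 0.0000
  = 0.0000 bits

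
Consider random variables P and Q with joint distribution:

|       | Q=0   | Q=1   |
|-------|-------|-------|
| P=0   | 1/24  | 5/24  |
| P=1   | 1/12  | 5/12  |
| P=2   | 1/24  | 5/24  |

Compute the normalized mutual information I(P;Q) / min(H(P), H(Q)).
Marginal P(P) (row sums):
  P(P=0) = 1/24 + 5/24 = 1/4
  P(P=1) = 1/12 + 5/12 = 1/2
  P(P=2) = 1/24 + 5/24 = 1/4
Marginal P(Q) (column sums):
  P(Q=0) = 1/24 + 1/12 + 1/24 = 1/6
  P(Q=1) = 5/24 + 5/12 + 5/24 = 5/6

H(P) = -[(1/4)·log₂(1/4) + (1/2)·log₂(1/2) + (1/4)·log₂(1/4)]
  = 0.5000 + 0.5000 + 0.5000
  = 1.5000 bits
H(Q) = -[(1/6)·log₂(1/6) + (5/6)·log₂(5/6)]
  = 0.4308 + 0.2192
  = 0.6500 bits
H(P,Q) = -[(1/24)·log₂(1/24) + (5/24)·log₂(5/24) + (1/12)·log₂(1/12) + (5/12)·log₂(5/12) + (1/24)·log₂(1/24) + (5/24)·log₂(5/24)]
  = 0.1910 + 0.4715 + 0.2987 + 0.5263 + 0.1910 + 0.4715
  = 2.1500 bits

I(P;Q) = H(P) + H(Q) - H(P,Q)
  = 1.5000 + 0.6500 - 2.1500
  = 0.0000 bits

min(H(P), H(Q)) = min(1.5000, 0.6500) = 0.6500 bits
Normalized MI = 0.0000 / 0.6500 = 0.0000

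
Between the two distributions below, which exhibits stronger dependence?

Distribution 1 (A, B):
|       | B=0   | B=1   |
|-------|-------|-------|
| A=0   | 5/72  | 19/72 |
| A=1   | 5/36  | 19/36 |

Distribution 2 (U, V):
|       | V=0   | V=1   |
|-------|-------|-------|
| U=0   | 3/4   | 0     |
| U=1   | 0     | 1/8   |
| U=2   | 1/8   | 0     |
Distribution 1 (A, B):
Marginal P(A) (row sums):
  P(A=0) = 5/72 + 19/72 = 1/3
  P(A=1) = 5/36 + 19/36 = 2/3
Marginal P(B) (column sums):
  P(B=0) = 5/72 + 5/36 = 5/24
  P(B=1) = 19/72 + 19/36 = 19/24

H(A) = -[(1/3)·log₂(1/3) + (2/3)·log₂(2/3)]
  = 0.5283 + 0.3900
  = 0.9183 bits
H(B) = -[(5/24)·log₂(5/24) + (19/24)·log₂(19/24)]
  = 0.4715 + 0.2668
  = 0.7383 bits
H(A,B) = -[(5/72)·log₂(5/72) + (19/72)·log₂(19/72) + (5/36)·log₂(5/36) + (19/36)·log₂(19/36)]
  = 0.2672 + 0.5072 + 0.3956 + 0.4866
  = 1.6566 bits

I(A;B) = H(A) + H(B) - H(A,B)
  = 0.9183 + 0.7383 - 1.6566
  = 0.0000 bits

Distribution 2 (U, V):
Marginal P(U) (row sums):
  P(U=0) = 3/4 + 0 = 3/4
  P(U=1) = 0 + 1/8 = 1/8
  P(U=2) = 1/8 + 0 = 1/8
Marginal P(V) (column sums):
  P(V=0) = 3/4 + 0 + 1/8 = 7/8
  P(V=1) = 0 + 1/8 + 0 = 1/8

H(U) = -[(3/4)·log₂(3/4) + (1/8)·log₂(1/8) + (1/8)·log₂(1/8)]
  = 0.3113 + 0.3750 + 0.3750
  = 1.0613 bits
H(V) = -[(7/8)·log₂(7/8) + (1/8)·log₂(1/8)]
  = 0.1686 + 0.3750
  = 0.5436 bits
H(U,V) = -[(3/4)·log₂(3/4) + (1/8)·log₂(1/8) + (1/8)·log₂(1/8)]
  = 0.3113 + 0.3750 + 0.3750
  = 1.0613 bits

I(U;V) = H(U) + H(V) - H(U,V)
  = 1.0613 + 0.5436 - 1.0613
  = 0.5436 bits

I(U;V) = 0.5436 bits > I(A;B) = 0.0000 bits, so (U, V) has the higher mutual information (stronger dependence).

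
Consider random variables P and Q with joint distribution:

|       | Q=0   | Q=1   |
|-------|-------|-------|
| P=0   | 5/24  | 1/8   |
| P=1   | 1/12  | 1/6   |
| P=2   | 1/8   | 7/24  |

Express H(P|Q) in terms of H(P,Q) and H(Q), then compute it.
H(P|Q) = H(P,Q) - H(Q)

Marginal P(Q) (column sums):
  P(Q=0) = 5/24 + 1/12 + 1/8 = 5/12
  P(Q=1) = 1/8 + 1/6 + 7/24 = 7/12

H(P,Q) = -[(5/24)·log₂(5/24) + (1/8)·log₂(1/8) + (1/12)·log₂(1/12) + (1/6)·log₂(1/6) + (1/8)·log₂(1/8) + (7/24)·log₂(7/24)]
  = 0.4715 + 0.3750 + 0.2987 + 0.4308 + 0.3750 + 0.5185
  = 2.4695 bits
H(Q) = -[(5/12)·log₂(5/12) + (7/12)·log₂(7/12)]
  = 0.5263 + 0.4536
  = 0.9799 bits

H(P|Q) = 2.4695 - 0.9799 = 1.4896 bits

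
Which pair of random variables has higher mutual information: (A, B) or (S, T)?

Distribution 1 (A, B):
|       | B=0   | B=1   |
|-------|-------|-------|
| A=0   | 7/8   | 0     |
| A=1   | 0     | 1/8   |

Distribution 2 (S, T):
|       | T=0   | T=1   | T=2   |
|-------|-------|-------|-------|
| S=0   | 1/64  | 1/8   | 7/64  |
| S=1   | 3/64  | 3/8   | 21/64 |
Distribution 1 (A, B):
Marginal P(A) (row sums):
  P(A=0) = 7/8 + 0 = 7/8
  P(A=1) = 0 + 1/8 = 1/8
Marginal P(B) (column sums):
  P(B=0) = 7/8 + 0 = 7/8
  P(B=1) = 0 + 1/8 = 1/8

H(A) = -[(7/8)·log₂(7/8) + (1/8)·log₂(1/8)]
  = 0.1686 + 0.3750
  = 0.5436 bits
H(B) = -[(7/8)·log₂(7/8) + (1/8)·log₂(1/8)]
  = 0.1686 + 0.3750
  = 0.5436 bits
H(A,B) = -[(7/8)·log₂(7/8) + (1/8)·log₂(1/8)]
  = 0.1686 + 0.3750
  = 0.5436 bits

I(A;B) = H(A) + H(B) - H(A,B)
  = 0.5436 + 0.5436 - 0.5436
  = 0.5436 bits

Distribution 2 (S, T):
Marginal P(S) (row sums):
  P(S=0) = 1/64 + 1/8 + 7/64 = 1/4
  P(S=1) = 3/64 + 3/8 + 21/64 = 3/4
Marginal P(T) (column sums):
  P(T=0) = 1/64 + 3/64 = 1/16
  P(T=1) = 1/8 + 3/8 = 1/2
  P(T=2) = 7/64 + 21/64 = 7/16

H(S) = -[(1/4)·log₂(1/4) + (3/4)·log₂(3/4)]
  = 0.5000 + 0.3113
  = 0.8113 bits
H(T) = -[(1/16)·log₂(1/16) + (1/2)·log₂(1/2) + (7/16)·log₂(7/16)]
  = 0.2500 + 0.5000 + 0.5218
  = 1.2718 bits
H(S,T) = -[(1/64)·log₂(1/64) + (1/8)·log₂(1/8) + (7/64)·log₂(7/64) + (3/64)·log₂(3/64) + (3/8)·log₂(3/8) + (21/64)·log₂(21/64)]
  = 0.0938 + 0.3750 + 0.3492 + 0.2070 + 0.5306 + 0.5275
  = 2.0831 bits

I(S;T) = H(S) + H(T) - H(S,T)
  = 0.8113 + 1.2718 - 2.0831
  = 0.0000 bits

I(A;B) = 0.5436 bits > I(S;T) = 0.0000 bits, so (A, B) has the higher mutual information (stronger dependence).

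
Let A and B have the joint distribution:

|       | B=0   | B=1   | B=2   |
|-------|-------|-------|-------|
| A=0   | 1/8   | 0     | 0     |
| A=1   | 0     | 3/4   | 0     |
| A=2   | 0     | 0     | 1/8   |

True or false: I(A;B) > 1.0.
Marginal P(A) (row sums):
  P(A=0) = 1/8 + 0 + 0 = 1/8
  P(A=1) = 0 + 3/4 + 0 = 3/4
  P(A=2) = 0 + 0 + 1/8 = 1/8
Marginal P(B) (column sums):
  P(B=0) = 1/8 + 0 + 0 = 1/8
  P(B=1) = 0 + 3/4 + 0 = 3/4
  P(B=2) = 0 + 0 + 1/8 = 1/8

H(A) = -[(1/8)·log₂(1/8) + (3/4)·log₂(3/4) + (1/8)·log₂(1/8)]
  = 0.3750 + 0.3113 + 0.3750
  = 1.0613 bits
H(B) = -[(1/8)·log₂(1/8) + (3/4)·log₂(3/4) + (1/8)·log₂(1/8)]
  = 0.3750 + 0.3113 + 0.3750
  = 1.0613 bits
H(A,B) = -[(1/8)·log₂(1/8) + (3/4)·log₂(3/4) + (1/8)·log₂(1/8)]
  = 0.3750 + 0.3113 + 0.3750
  = 1.0613 bits

I(A;B) = H(A) + H(B) - H(A,B)
  = 1.0613 + 1.0613 - 1.0613
  = 1.0613 bits

True. I(A;B) = 1.0613 bits, which is > 1.0 bits.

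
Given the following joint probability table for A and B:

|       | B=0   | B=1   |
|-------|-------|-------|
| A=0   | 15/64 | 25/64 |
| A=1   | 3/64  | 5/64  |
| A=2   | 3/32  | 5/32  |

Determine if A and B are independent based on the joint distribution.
Marginal P(A) (row sums):
  P(A=0) = 15/64 + 25/64 = 5/8
  P(A=1) = 3/64 + 5/64 = 1/8
  P(A=2) = 3/32 + 5/32 = 1/4
Marginal P(B) (column sums):
  P(B=0) = 15/64 + 3/64 + 3/32 = 3/8
  P(B=1) = 25/64 + 5/64 + 5/32 = 5/8

A and B are independent iff P(A=i,B=j) = P(A=i)·P(B=j) for every cell.
  P(A=0)·P(B=0) = 5/8 × 3/8 = 15/64 = P(A=0,B=0) ✓
  P(A=0)·P(B=1) = 5/8 × 5/8 = 25/64 = P(A=0,B=1) ✓
  P(A=1)·P(B=0) = 1/8 × 3/8 = 3/64 = P(A=1,B=0) ✓
  P(A=1)·P(B=1) = 1/8 × 5/8 = 5/64 = P(A=1,B=1) ✓
  P(A=2)·P(B=0) = 1/4 × 3/8 = 3/32 = P(A=2,B=0) ✓
  P(A=2)·P(B=1) = 1/4 × 5/8 = 5/32 = P(A=2,B=1) ✓

Yes, A and B are independent: every cell factors, so I(A;B) = 0 bits.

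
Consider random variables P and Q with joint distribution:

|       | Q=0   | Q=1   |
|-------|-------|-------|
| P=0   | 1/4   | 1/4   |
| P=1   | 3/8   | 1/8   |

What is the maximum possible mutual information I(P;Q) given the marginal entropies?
The upper bound on mutual information is I(P;Q) ≤ min(H(P), H(Q)).

Marginal P(P) (row sums):
  P(P=0) = 1/4 + 1/4 = 1/2
  P(P=1) = 3/8 + 1/8 = 1/2
Marginal P(Q) (column sums):
  P(Q=0) = 1/4 + 3/8 = 5/8
  P(Q=1) = 1/4 + 1/8 = 3/8

H(P) = -[(1/2)·log₂(1/2) + (1/2)·log₂(1/2)]
  = 0.5000 + 0.5000
  = 1.0000 bits
H(Q) = -[(5/8)·log₂(5/8) + (3/8)·log₂(3/8)]
  = 0.4238 + 0.5306
  = 0.9544 bits

Maximum possible I(P;Q) = min(1.0000, 0.9544) = 0.9544 bits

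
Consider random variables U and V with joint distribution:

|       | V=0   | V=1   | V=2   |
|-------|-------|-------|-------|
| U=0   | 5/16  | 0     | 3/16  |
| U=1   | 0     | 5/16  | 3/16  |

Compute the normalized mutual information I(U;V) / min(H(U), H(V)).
Marginal P(U) (row sums):
  P(U=0) = 5/16 + 0 + 3/16 = 1/2
  P(U=1) = 0 + 5/16 + 3/16 = 1/2
Marginal P(V) (column sums):
  P(V=0) = 5/16 + 0 = 5/16
  P(V=1) = 0 + 5/16 = 5/16
  P(V=2) = 3/16 + 3/16 = 3/8

H(U) = -[(1/2)·log₂(1/2) + (1/2)·log₂(1/2)]
  = 0.5000 + 0.5000
  = 1.0000 bits
H(V) = -[(5/16)·log₂(5/16) + (5/16)·log₂(5/16) + (3/8)·log₂(3/8)]
  = 0.5244 + 0.5244 + 0.5306
  = 1.5794 bits
H(U,V) = -[(5/16)·log₂(5/16) + (3/16)·log₂(3/16) + (5/16)·log₂(5/16) + (3/16)·log₂(3/16)]
  = 0.5244 + 0.4528 + 0.5244 + 0.4528
  = 1.9544 bits

I(U;V) = H(U) + H(V) - H(U,V)
  = 1.0000 + 1.5794 - 1.9544
  = 0.6250 bits

min(H(U), H(V)) = min(1.0000, 1.5794) = 1.0000 bits
Normalized MI = 0.6250 / 1.0000 = 0.6250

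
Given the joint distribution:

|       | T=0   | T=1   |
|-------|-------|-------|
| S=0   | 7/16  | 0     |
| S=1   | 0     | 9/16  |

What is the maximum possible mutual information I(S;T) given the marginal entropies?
The upper bound on mutual information is I(S;T) ≤ min(H(S), H(T)).

Marginal P(S) (row sums):
  P(S=0) = 7/16 + 0 = 7/16
  P(S=1) = 0 + 9/16 = 9/16
Marginal P(T) (column sums):
  P(T=0) = 7/16 + 0 = 7/16
  P(T=1) = 0 + 9/16 = 9/16

H(S) = -[(7/16)·log₂(7/16) + (9/16)·log₂(9/16)]
  = 0.5218 + 0.4669
  = 0.9887 bits
H(T) = -[(7/16)·log₂(7/16) + (9/16)·log₂(9/16)]
  = 0.5218 + 0.4669
  = 0.9887 bits

Maximum possible I(S;T) = min(0.9887, 0.9887) = 0.9887 bits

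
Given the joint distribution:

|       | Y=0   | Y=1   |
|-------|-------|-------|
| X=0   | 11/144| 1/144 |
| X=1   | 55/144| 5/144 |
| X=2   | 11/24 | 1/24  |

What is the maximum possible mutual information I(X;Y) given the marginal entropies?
The upper bound on mutual information is I(X;Y) ≤ min(H(X), H(Y)).

Marginal P(X) (row sums):
  P(X=0) = 11/144 + 1/144 = 1/12
  P(X=1) = 55/144 + 5/144 = 5/12
  P(X=2) = 11/24 + 1/24 = 1/2
Marginal P(Y) (column sums):
  P(Y=0) = 11/144 + 55/144 + 11/24 = 11/12
  P(Y=1) = 1/144 + 5/144 + 1/24 = 1/12

H(X) = -[(1/12)·log₂(1/12) + (5/12)·log₂(5/12) + (1/2)·log₂(1/2)]
  = 0.2987 + 0.5263 + 0.5000
  = 1.3250 bits
H(Y) = -[(11/12)·log₂(11/12) + (1/12)·log₂(1/12)]
  = 0.1151 + 0.2987
  = 0.4138 bits

Maximum possible I(X;Y) = min(1.3250, 0.4138) = 0.4138 bits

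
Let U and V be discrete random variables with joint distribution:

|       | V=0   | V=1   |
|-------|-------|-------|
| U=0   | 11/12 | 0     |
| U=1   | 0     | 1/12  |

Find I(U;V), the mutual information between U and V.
Marginal P(U) (row sums):
  P(U=0) = 11/12 + 0 = 11/12
  P(U=1) = 0 + 1/12 = 1/12
Marginal P(V) (column sums):
  P(V=0) = 11/12 + 0 = 11/12
  P(V=1) = 0 + 1/12 = 1/12

H(U) = -[(11/12)·log₂(11/12) + (1/12)·log₂(1/12)]
  = 0.1151 + 0.2987
  = 0.4138 bits
H(V) = -[(11/12)·log₂(11/12) + (1/12)·log₂(1/12)]
  = 0.1151 + 0.2987
  = 0.4138 bits
H(U,V) = -[(11/12)·log₂(11/12) + (1/12)·log₂(1/12)]
  = 0.1151 + 0.2987
  = 0.4138 bits

I(U;V) = H(U) + H(V) - H(U,V)
  = 0.4138 + 0.4138 - 0.4138
  = 0.4138 bits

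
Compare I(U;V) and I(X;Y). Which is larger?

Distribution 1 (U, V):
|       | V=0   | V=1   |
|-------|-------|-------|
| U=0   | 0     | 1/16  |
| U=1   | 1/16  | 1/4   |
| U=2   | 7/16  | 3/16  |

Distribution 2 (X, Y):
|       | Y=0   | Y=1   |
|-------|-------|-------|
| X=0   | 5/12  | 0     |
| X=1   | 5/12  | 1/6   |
Distribution 1 (U, V):
Marginal P(U) (row sums):
  P(U=0) = 0 + 1/16 = 1/16
  P(U=1) = 1/16 + 1/4 = 5/16
  P(U=2) = 7/16 + 3/16 = 5/8
Marginal P(V) (column sums):
  P(V=0) = 0 + 1/16 + 7/16 = 1/2
  P(V=1) = 1/16 + 1/4 + 3/16 = 1/2

H(U) = -[(1/16)·log₂(1/16) + (5/16)·log₂(5/16) + (5/8)·log₂(5/8)]
  = 0.2500 + 0.5244 + 0.4238
  = 1.1982 bits
H(V) = -[(1/2)·log₂(1/2) + (1/2)·log₂(1/2)]
  = 0.5000 + 0.5000
  = 1.0000 bits
H(U,V) = -[(1/16)·log₂(1/16) + (1/16)·log₂(1/16) + (1/4)·log₂(1/4) + (7/16)·log₂(7/16) + (3/16)·log₂(3/16)]
  = 0.2500 + 0.2500 + 0.5000 + 0.5218 + 0.4528
  = 1.9746 bits

I(U;V) = H(U) + H(V) - H(U,V)
  = 1.1982 + 1.0000 - 1.9746
  = 0.2236 bits

Distribution 2 (X, Y):
Marginal P(X) (row sums):
  P(X=0) = 5/12 + 0 = 5/12
  P(X=1) = 5/12 + 1/6 = 7/12
Marginal P(Y) (column sums):
  P(Y=0) = 5/12 + 5/12 = 5/6
  P(Y=1) = 0 + 1/6 = 1/6

H(X) = -[(5/12)·log₂(5/12) + (7/12)·log₂(7/12)]
  = 0.5263 + 0.4536
  = 0.9799 bits
H(Y) = -[(5/6)·log₂(5/6) + (1/6)·log₂(1/6)]
  = 0.2192 + 0.4308
  = 0.6500 bits
H(X,Y) = -[(5/12)·log₂(5/12) + (5/12)·log₂(5/12) + (1/6)·log₂(1/6)]
  = 0.5263 + 0.5263 + 0.4308
  = 1.4834 bits

I(X;Y) = H(X) + H(Y) - H(X,Y)
  = 0.9799 + 0.6500 - 1.4834
  = 0.1465 bits

I(U;V) = 0.2236 bits > I(X;Y) = 0.1465 bits, so (U, V) has the higher mutual information (stronger dependence).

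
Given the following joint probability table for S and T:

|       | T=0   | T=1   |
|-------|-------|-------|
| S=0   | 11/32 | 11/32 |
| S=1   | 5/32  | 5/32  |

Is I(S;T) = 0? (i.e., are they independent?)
Marginal P(S) (row sums):
  P(S=0) = 11/32 + 11/32 = 11/16
  P(S=1) = 5/32 + 5/32 = 5/16
Marginal P(T) (column sums):
  P(T=0) = 11/32 + 5/32 = 1/2
  P(T=1) = 11/32 + 5/32 = 1/2

S and T are independent iff P(S=i,T=j) = P(S=i)·P(T=j) for every cell.
  P(S=0)·P(T=0) = 11/16 × 1/2 = 11/32 = P(S=0,T=0) ✓
  P(S=0)·P(T=1) = 11/16 × 1/2 = 11/32 = P(S=0,T=1) ✓
  P(S=1)·P(T=0) = 5/16 × 1/2 = 5/32 = P(S=1,T=0) ✓
  P(S=1)·P(T=1) = 5/16 × 1/2 = 5/32 = P(S=1,T=1) ✓

Yes, S and T are independent: every cell factors, so I(S;T) = 0 bits.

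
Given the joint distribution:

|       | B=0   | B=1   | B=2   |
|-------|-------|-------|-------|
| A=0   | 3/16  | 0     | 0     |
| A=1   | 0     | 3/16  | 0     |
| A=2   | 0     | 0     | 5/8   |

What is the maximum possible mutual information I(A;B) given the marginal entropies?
The upper bound on mutual information is I(A;B) ≤ min(H(A), H(B)).

Marginal P(A) (row sums):
  P(A=0) = 3/16 + 0 + 0 = 3/16
  P(A=1) = 0 + 3/16 + 0 = 3/16
  P(A=2) = 0 + 0 + 5/8 = 5/8
Marginal P(B) (column sums):
  P(B=0) = 3/16 + 0 + 0 = 3/16
  P(B=1) = 0 + 3/16 + 0 = 3/16
  P(B=2) = 0 + 0 + 5/8 = 5/8

H(A) = -[(3/16)·log₂(3/16) + (3/16)·log₂(3/16) + (5/8)·log₂(5/8)]
  = 0.4528 + 0.4528 + 0.4238
  = 1.3294 bits
H(B) = -[(3/16)·log₂(3/16) + (3/16)·log₂(3/16) + (5/8)·log₂(5/8)]
  = 0.4528 + 0.4528 + 0.4238
  = 1.3294 bits

Maximum possible I(A;B) = min(1.3294, 1.3294) = 1.3294 bits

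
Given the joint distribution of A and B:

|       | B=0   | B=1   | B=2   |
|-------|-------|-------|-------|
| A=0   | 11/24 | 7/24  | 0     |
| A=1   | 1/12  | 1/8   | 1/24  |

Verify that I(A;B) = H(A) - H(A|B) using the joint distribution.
Left side, from I(A;B) = H(A) + H(B) - H(A,B):
Marginal P(A) (row sums):
  P(A=0) = 11/24 + 7/24 + 0 = 3/4
  P(A=1) = 1/12 + 1/8 + 1/24 = 1/4
Marginal P(B) (column sums):
  P(B=0) = 11/24 + 1/12 = 13/24
  P(B=1) = 7/24 + 1/8 = 5/12
  P(B=2) = 0 + 1/24 = 1/24

H(A) = -[(3/4)·log₂(3/4) + (1/4)·log₂(1/4)]
  = 0.3113 + 0.5000
  = 0.8113 bits
H(B) = -[(13/24)·log₂(13/24) + (5/12)·log₂(5/12) + (1/24)·log₂(1/24)]
  = 0.4791 + 0.5263 + 0.1910
  = 1.1964 bits
H(A,B) = -[(11/24)·log₂(11/24) + (7/24)·log₂(7/24) + (1/12)·log₂(1/12) + (1/8)·log₂(1/8) + (1/24)·log₂(1/24)]
  = 0.5159 + 0.5185 + 0.2987 + 0.3750 + 0.1910
  = 1.8991 bits

I(A;B) = H(A) + H(B) - H(A,B)
  = 0.8113 + 1.1964 - 1.8991
  = 0.1086 bits

Right side, with H(A|B) computed directly from the conditional probabilities:
H(A|B) = -Σ P(A,B)·log₂ P(A|B), where P(A|B) = P(A,B) / P(B)
  (cells with P(A,B) = 0 contribute 0)
  (A=0,B=0): P(A|B) = (11/24)/(13/24) = 11/13;  -(11/24)·log₂(11/13) = 0.1105
  (A=0,B=1): P(A|B) = (7/24)/(5/12) = 7/10;  -(7/24)·log₂(7/10) = 0.1501
  (A=1,B=0): P(A|B) = (1/12)/(13/24) = 2/13;  -(1/12)·log₂(2/13) = 0.2250
  (A=1,B=1): P(A|B) = (1/8)/(5/12) = 3/10;  -(1/8)·log₂(3/10) = 0.2171
  (A=1,B=2): P(A|B) = (1/24)/(1/24) = 1;  -(1/24)·log₂(1) = 0.0000
H(A|B) = 0.1105 + 0.1501 + 0.2250 + 0.2171 + 0.0000
  = 0.7027 bits
H(A) - H(A|B) = 0.8113 - 0.7027 = 0.1086 bits

Both sides equal 0.1086 bits, so I(A;B) = H(A) - H(A|B) ✓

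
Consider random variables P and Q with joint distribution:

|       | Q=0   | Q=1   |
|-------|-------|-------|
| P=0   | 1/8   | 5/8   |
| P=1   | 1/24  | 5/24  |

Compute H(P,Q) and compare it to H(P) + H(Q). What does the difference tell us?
Marginal P(P) (row sums):
  P(P=0) = 1/8 + 5/8 = 3/4
  P(P=1) = 1/24 + 5/24 = 1/4
Marginal P(Q) (column sums):
  P(Q=0) = 1/8 + 1/24 = 1/6
  P(Q=1) = 5/8 + 5/24 = 5/6

H(P,Q) = -[(1/8)·log₂(1/8) + (5/8)·log₂(5/8) + (1/24)·log₂(1/24) + (5/24)·log₂(5/24)]
  = 0.3750 + 0.4238 + 0.1910 + 0.4715
  = 1.4613 bits
H(P) = -[(3/4)·log₂(3/4) + (1/4)·log₂(1/4)]
  = 0.3113 + 0.5000
  = 0.8113 bits
H(Q) = -[(1/6)·log₂(1/6) + (5/6)·log₂(5/6)]
  = 0.4308 + 0.2192
  = 0.6500 bits

H(P) + H(Q) = 0.8113 + 0.6500 = 1.4613 bits
Difference: H(P) + H(Q) - H(P,Q) = 1.4613 - 1.4613 = 0.0000 bits = I(P;Q)

The difference is the mutual information; it is 0 here, so P and Q are independent (the joint entropy equals the sum of the marginal entropies).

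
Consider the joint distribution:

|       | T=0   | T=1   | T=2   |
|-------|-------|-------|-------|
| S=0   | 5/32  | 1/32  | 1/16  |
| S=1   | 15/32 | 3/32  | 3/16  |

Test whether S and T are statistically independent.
Marginal P(S) (row sums):
  P(S=0) = 5/32 + 1/32 + 1/16 = 1/4
  P(S=1) = 15/32 + 3/32 + 3/16 = 3/4
Marginal P(T) (column sums):
  P(T=0) = 5/32 + 15/32 = 5/8
  P(T=1) = 1/32 + 3/32 = 1/8
  P(T=2) = 1/16 + 3/16 = 1/4

S and T are independent iff P(S=i,T=j) = P(S=i)·P(T=j) for every cell.
  P(S=0)·P(T=0) = 1/4 × 5/8 = 5/32 = P(S=0,T=0) ✓
  P(S=0)·P(T=1) = 1/4 × 1/8 = 1/32 = P(S=0,T=1) ✓
  P(S=0)·P(T=2) = 1/4 × 1/4 = 1/16 = P(S=0,T=2) ✓
  P(S=1)·P(T=0) = 3/4 × 5/8 = 15/32 = P(S=1,T=0) ✓
  P(S=1)·P(T=1) = 3/4 × 1/8 = 3/32 = P(S=1,T=1) ✓
  P(S=1)·P(T=2) = 3/4 × 1/4 = 3/16 = P(S=1,T=2) ✓

Yes, S and T are independent: every cell factors, so I(S;T) = 0 bits.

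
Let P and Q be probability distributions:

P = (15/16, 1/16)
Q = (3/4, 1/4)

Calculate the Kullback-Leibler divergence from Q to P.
D(P||Q) = Σ P(i) log₂(P(i)/Q(i))
  i=0: (15/16) × log₂((15/16)/(3/4)) = (15/16) × log₂(5/4) = 0.3018
  i=1: (1/16) × log₂((1/16)/(1/4)) = (1/16) × log₂(1/4) = -0.1250
D(P||Q) = 0.3018 - 0.1250
  = 0.1768 bits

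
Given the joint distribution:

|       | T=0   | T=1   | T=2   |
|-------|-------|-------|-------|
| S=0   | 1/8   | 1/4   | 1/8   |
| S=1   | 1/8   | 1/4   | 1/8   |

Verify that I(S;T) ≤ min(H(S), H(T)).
Marginal P(S) (row sums):
  P(S=0) = 1/8 + 1/4 + 1/8 = 1/2
  P(S=1) = 1/8 + 1/4 + 1/8 = 1/2
Marginal P(T) (column sums):
  P(T=0) = 1/8 + 1/8 = 1/4
  P(T=1) = 1/4 + 1/4 = 1/2
  P(T=2) = 1/8 + 1/8 = 1/4

H(S) = -[(1/2)·log₂(1/2) + (1/2)·log₂(1/2)]
  = 0.5000 + 0.5000
  = 1.0000 bits
H(T) = -[(1/4)·log₂(1/4) + (1/2)·log₂(1/2) + (1/4)·log₂(1/4)]
  = 0.5000 + 0.5000 + 0.5000
  = 1.5000 bits
H(S,T) = -[(1/8)·log₂(1/8) + (1/4)·log₂(1/4) + (1/8)·log₂(1/8) + (1/8)·log₂(1/8) + (1/4)·log₂(1/4) + (1/8)·log₂(1/8)]
  = 0.3750 + 0.5000 + 0.3750 + 0.3750 + 0.5000 + 0.3750
  = 2.5000 bits

I(S;T) = H(S) + H(T) - H(S,T)
  = 1.0000 + 1.5000 - 2.5000
  = 0.0000 bits

min(H(S), H(T)) = min(1.0000, 1.5000) = 1.0000 bits
Since 0.0000 ≤ 1.0000, the bound is satisfied ✓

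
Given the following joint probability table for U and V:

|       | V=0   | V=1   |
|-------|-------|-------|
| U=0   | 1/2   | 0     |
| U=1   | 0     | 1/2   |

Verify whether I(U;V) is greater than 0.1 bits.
Marginal P(U) (row sums):
  P(U=0) = 1/2 + 0 = 1/2
  P(U=1) = 0 + 1/2 = 1/2
Marginal P(V) (column sums):
  P(V=0) = 1/2 + 0 = 1/2
  P(V=1) = 0 + 1/2 = 1/2

H(U) = -[(1/2)·log₂(1/2) + (1/2)·log₂(1/2)]
  = 0.5000 + 0.5000
  = 1.0000 bits
H(V) = -[(1/2)·log₂(1/2) + (1/2)·log₂(1/2)]
  = 0.5000 + 0.5000
  = 1.0000 bits
H(U,V) = -[(1/2)·log₂(1/2) + (1/2)·log₂(1/2)]
  = 0.5000 + 0.5000
  = 1.0000 bits

I(U;V) = H(U) + H(V) - H(U,V)
  = 1.0000 + 1.0000 - 1.0000
  = 1.0000 bits

Yes. I(U;V) = 1.0000 bits, which is > 0.1 bits.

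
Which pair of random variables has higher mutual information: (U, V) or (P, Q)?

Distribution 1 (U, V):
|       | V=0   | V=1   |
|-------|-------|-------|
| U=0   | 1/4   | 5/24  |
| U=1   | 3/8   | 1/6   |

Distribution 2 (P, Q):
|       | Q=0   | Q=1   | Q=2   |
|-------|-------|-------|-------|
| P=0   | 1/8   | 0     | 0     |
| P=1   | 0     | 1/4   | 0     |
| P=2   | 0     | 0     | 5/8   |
Distribution 1 (U, V):
Marginal P(U) (row sums):
  P(U=0) = 1/4 + 5/24 = 11/24
  P(U=1) = 3/8 + 1/6 = 13/24
Marginal P(V) (column sums):
  P(V=0) = 1/4 + 3/8 = 5/8
  P(V=1) = 5/24 + 1/6 = 3/8

H(U) = -[(11/24)·log₂(11/24) + (13/24)·log₂(13/24)]
  = 0.5159 + 0.4791
  = 0.9950 bits
H(V) = -[(5/8)·log₂(5/8) + (3/8)·log₂(3/8)]
  = 0.4238 + 0.5306
  = 0.9544 bits
H(U,V) = -[(1/4)·log₂(1/4) + (5/24)·log₂(5/24) + (3/8)·log₂(3/8) + (1/6)·log₂(1/6)]
  = 0.5000 + 0.4715 + 0.5306 + 0.4308
  = 1.9329 bits

I(U;V) = H(U) + H(V) - H(U,V)
  = 0.9950 + 0.9544 - 1.9329
  = 0.0165 bits

Distribution 2 (P, Q):
Marginal P(P) (row sums):
  P(P=0) = 1/8 + 0 + 0 = 1/8
  P(P=1) = 0 + 1/4 + 0 = 1/4
  P(P=2) = 0 + 0 + 5/8 = 5/8
Marginal P(Q) (column sums):
  P(Q=0) = 1/8 + 0 + 0 = 1/8
  P(Q=1) = 0 + 1/4 + 0 = 1/4
  P(Q=2) = 0 + 0 + 5/8 = 5/8

H(P) = -[(1/8)·log₂(1/8) + (1/4)·log₂(1/4) + (5/8)·log₂(5/8)]
  = 0.3750 + 0.5000 + 0.4238
  = 1.2988 bits
H(Q) = -[(1/8)·log₂(1/8) + (1/4)·log₂(1/4) + (5/8)·log₂(5/8)]
  = 0.3750 + 0.5000 + 0.4238
  = 1.2988 bits
H(P,Q) = -[(1/8)·log₂(1/8) + (1/4)·log₂(1/4) + (5/8)·log₂(5/8)]
  = 0.3750 + 0.5000 + 0.4238
  = 1.2988 bits

I(P;Q) = H(P) + H(Q) - H(P,Q)
  = 1.2988 + 1.2988 - 1.2988
  = 1.2988 bits

I(P;Q) = 1.2988 bits > I(U;V) = 0.0165 bits, so (P, Q) has the higher mutual information (stronger dependence).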